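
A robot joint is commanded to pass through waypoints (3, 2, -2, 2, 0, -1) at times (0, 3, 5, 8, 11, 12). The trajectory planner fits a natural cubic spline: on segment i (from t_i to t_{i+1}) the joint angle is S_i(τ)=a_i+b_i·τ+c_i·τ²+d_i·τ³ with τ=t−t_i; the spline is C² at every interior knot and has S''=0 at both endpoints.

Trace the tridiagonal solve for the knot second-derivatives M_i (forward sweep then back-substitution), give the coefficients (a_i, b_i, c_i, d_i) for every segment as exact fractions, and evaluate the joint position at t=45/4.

  seg 0: a=3 b=24/53 c=0 d=-125/1431
  seg 1: a=2 b=-101/53 c=-125/159 d=235/636
  seg 2: a=-2 b=-98/159 c=455/318 d=-745/2862
  seg 3: a=2 b=299/318 c=-145/159 d=359/2862
  seg 4: a=0 b=-182/159 c=23/106 d=-23/318
S(45/4) = -1857/6784

Δ: Δ0=-1/3, Δ1=-2, Δ2=4/3, Δ3=-2/3, Δ4=-1
row 1: diag=10, rhs=-10; c'=1/5, d'=-1
row 2: denom=10−2·1/5=48/5; d'=(20−2·-1)/(48/5)=55/24
row 3: denom=12−3·5/16=177/16; d'=(-12−3·55/24)/(177/16)=-302/177
row 4: denom=8−3·16/59=424/59; d'=(-2−3·-302/177)/(424/59)=23/53
back: M4=23/53
back: M3=-302/177−16/59·23/53=-290/159
back: M2=55/24−5/16·-290/159=455/159
back: M1=-1−1/5·455/159=-250/159
M: M0=0, M1=-250/159, M2=455/159, M3=-290/159, M4=23/53, M5=0
seg 0: a=3, c=M0/2=0, d=(M1−M0)/(6·3)=-125/1431, b=Δ0−h0·(2M0+M1)/6=24/53
seg 1: a=2, c=M1/2=-125/159, d=(M2−M1)/(6·2)=235/636, b=Δ1−h1·(2M1+M2)/6=-101/53
seg 2: a=-2, c=M2/2=455/318, d=(M3−M2)/(6·3)=-745/2862, b=Δ2−h2·(2M2+M3)/6=-98/159
seg 3: a=2, c=M3/2=-145/159, d=(M4−M3)/(6·3)=359/2862, b=Δ3−h3·(2M3+M4)/6=299/318
seg 4: a=0, c=M4/2=23/106, d=(M5−M4)/(6·1)=-23/318, b=Δ4−h4·(2M4+M5)/6=-182/159
t_q=45/4 → seg 4, τ=1/4; S=0+-182/159·τ+23/106·τ²+-23/318·τ³=-1857/6784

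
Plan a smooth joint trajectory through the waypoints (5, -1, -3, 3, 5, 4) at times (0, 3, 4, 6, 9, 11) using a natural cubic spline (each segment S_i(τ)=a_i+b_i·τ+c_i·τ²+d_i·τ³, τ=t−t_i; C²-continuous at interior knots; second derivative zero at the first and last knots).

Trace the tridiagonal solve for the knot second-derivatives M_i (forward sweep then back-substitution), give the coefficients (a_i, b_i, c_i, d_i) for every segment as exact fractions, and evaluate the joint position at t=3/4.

  seg 0: a=5 b=-6430/3957 c=0 d=-1484/35613
  seg 1: a=-1 b=-10882/3957 c=-1484/3957 d=1484/1319
  seg 2: a=-3 b=-494/3957 c=11872/3957 d=-3793/5276
  seg 3: a=3 b=12857/3957 c=-10393/7914 d=10741/71226
  seg 4: a=5 b=-4421/7914 c=58/1319 d=-29/3957
S(3/4) = 79429/21104

Δ: Δ0=-2, Δ1=-2, Δ2=3, Δ3=2/3, Δ4=-1/2
row 1: diag=8, rhs=0; c'=1/8, d'=0
row 2: denom=6−1·1/8=47/8; d'=(30−1·0)/(47/8)=240/47
row 3: denom=10−2·16/47=438/47; d'=(-14−2·240/47)/(438/47)=-569/219
row 4: denom=10−3·47/146=1319/146; d'=(-7−3·-569/219)/(1319/146)=116/1319
back: M4=116/1319
back: M3=-569/219−47/146·116/1319=-10393/3957
back: M2=240/47−16/47·-10393/3957=23744/3957
back: M1=0−1/8·23744/3957=-2968/3957
M: M0=0, M1=-2968/3957, M2=23744/3957, M3=-10393/3957, M4=116/1319, M5=0
seg 0: a=5, c=M0/2=0, d=(M1−M0)/(6·3)=-1484/35613, b=Δ0−h0·(2M0+M1)/6=-6430/3957
seg 1: a=-1, c=M1/2=-1484/3957, d=(M2−M1)/(6·1)=1484/1319, b=Δ1−h1·(2M1+M2)/6=-10882/3957
seg 2: a=-3, c=M2/2=11872/3957, d=(M3−M2)/(6·2)=-3793/5276, b=Δ2−h2·(2M2+M3)/6=-494/3957
seg 3: a=3, c=M3/2=-10393/7914, d=(M4−M3)/(6·3)=10741/71226, b=Δ3−h3·(2M3+M4)/6=12857/3957
seg 4: a=5, c=M4/2=58/1319, d=(M5−M4)/(6·2)=-29/3957, b=Δ4−h4·(2M4+M5)/6=-4421/7914
t_q=3/4 → seg 0, τ=3/4; S=5+-6430/3957·τ+0·τ²+-1484/35613·τ³=79429/21104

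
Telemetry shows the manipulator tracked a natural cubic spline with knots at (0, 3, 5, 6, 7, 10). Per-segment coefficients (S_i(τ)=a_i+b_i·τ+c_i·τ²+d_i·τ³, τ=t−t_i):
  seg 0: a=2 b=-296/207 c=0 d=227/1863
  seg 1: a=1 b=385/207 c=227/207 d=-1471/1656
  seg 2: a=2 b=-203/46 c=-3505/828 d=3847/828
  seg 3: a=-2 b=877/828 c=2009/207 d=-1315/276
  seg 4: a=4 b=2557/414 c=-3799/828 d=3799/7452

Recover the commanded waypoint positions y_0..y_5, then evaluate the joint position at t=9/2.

y_0=2 y_1=1 y_2=2 y_3=-2 y_4=4 y_5=-5
S(9/2) = 14393/4416

y_0 = S_0(0) = a_0 = 2
y_1 = S_1(0) = a_1 = 1
y_2 = S_2(0) = a_2 = 2
y_3 = S_3(0) = a_3 = -2
y_4 = S_4(0) = a_4 = 4
y_5 = S_4(3) = -5
t_q=9/2 is in segment 1 (τ=3/2); S_1(τ)=14393/4416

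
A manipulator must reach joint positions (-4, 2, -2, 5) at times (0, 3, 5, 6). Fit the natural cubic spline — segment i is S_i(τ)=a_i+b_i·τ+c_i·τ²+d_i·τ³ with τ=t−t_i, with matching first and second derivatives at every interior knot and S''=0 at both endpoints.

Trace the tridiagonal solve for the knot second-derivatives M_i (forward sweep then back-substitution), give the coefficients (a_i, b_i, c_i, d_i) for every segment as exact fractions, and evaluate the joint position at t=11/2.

  seg 0: a=-4 b=17/4 c=0 d=-1/4
  seg 1: a=2 b=-5/2 c=-9/4 d=5/4
  seg 2: a=-2 b=7/2 c=21/4 d=-7/4
S(11/2) = 27/32

Δ: Δ0=2, Δ1=-2, Δ2=7
row 1: diag=10, rhs=-24; c'=1/5, d'=-12/5
row 2: denom=6−2·1/5=28/5; d'=(54−2·-12/5)/(28/5)=21/2
back: M2=21/2
back: M1=-12/5−1/5·21/2=-9/2
M: M0=0, M1=-9/2, M2=21/2, M3=0
seg 0: a=-4, c=M0/2=0, d=(M1−M0)/(6·3)=-1/4, b=Δ0−h0·(2M0+M1)/6=17/4
seg 1: a=2, c=M1/2=-9/4, d=(M2−M1)/(6·2)=5/4, b=Δ1−h1·(2M1+M2)/6=-5/2
seg 2: a=-2, c=M2/2=21/4, d=(M3−M2)/(6·1)=-7/4, b=Δ2−h2·(2M2+M3)/6=7/2
t_q=11/2 → seg 2, τ=1/2; S=-2+7/2·τ+21/4·τ²+-7/4·τ³=27/32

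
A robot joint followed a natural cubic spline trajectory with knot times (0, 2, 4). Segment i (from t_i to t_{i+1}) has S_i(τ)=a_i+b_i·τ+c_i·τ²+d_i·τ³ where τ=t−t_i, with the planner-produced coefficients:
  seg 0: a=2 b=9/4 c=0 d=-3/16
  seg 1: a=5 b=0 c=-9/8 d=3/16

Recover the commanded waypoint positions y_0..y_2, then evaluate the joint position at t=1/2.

y_0 = S_0(0) = a_0 = 2
y_1 = S_1(0) = a_1 = 5
y_2 = S_1(2) = 2
t_q=1/2 is in segment 0 (τ=1/2); S_0(τ)=397/128

y_0=2 y_1=5 y_2=2
S(1/2) = 397/128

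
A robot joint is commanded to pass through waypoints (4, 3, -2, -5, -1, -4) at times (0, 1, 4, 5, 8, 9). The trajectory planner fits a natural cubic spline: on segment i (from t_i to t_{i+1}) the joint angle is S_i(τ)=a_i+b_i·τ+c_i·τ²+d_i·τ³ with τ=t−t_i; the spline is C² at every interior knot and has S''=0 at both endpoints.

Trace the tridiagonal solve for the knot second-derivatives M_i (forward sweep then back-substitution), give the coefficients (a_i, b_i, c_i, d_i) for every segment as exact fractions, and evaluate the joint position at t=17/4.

Δ: Δ0=-1, Δ1=-5/3, Δ2=-3, Δ3=4/3, Δ4=-3
row 1: diag=8, rhs=-4; c'=3/8, d'=-1/2
row 2: denom=8−3·3/8=55/8; d'=(-8−3·-1/2)/(55/8)=-52/55
row 3: denom=8−1·8/55=432/55; d'=(26−1·-52/55)/(432/55)=247/72
row 4: denom=8−3·55/144=329/48; d'=(-26−3·247/72)/(329/48)=-1742/329
back: M4=-1742/329
back: M3=247/72−55/144·-1742/329=1794/329
back: M2=-52/55−8/55·1794/329=-572/329
back: M1=-1/2−3/8·-572/329=50/329
M: M0=0, M1=50/329, M2=-572/329, M3=1794/329, M4=-1742/329, M5=0
seg 0: a=4, c=M0/2=0, d=(M1−M0)/(6·1)=25/987, b=Δ0−h0·(2M0+M1)/6=-1012/987
seg 1: a=3, c=M1/2=25/329, d=(M2−M1)/(6·3)=-311/2961, b=Δ1−h1·(2M1+M2)/6=-937/987
seg 2: a=-2, c=M2/2=-286/329, d=(M3−M2)/(6·1)=169/141, b=Δ2−h2·(2M2+M3)/6=-3286/987
seg 3: a=-5, c=M3/2=897/329, d=(M4−M3)/(6·3)=-1768/2961, b=Δ3−h3·(2M3+M4)/6=-1453/987
seg 4: a=-1, c=M4/2=-871/329, d=(M5−M4)/(6·1)=871/987, b=Δ4−h4·(2M4+M5)/6=-1219/987
t_q=17/4 → seg 2, τ=1/4; S=-2+-3286/987·τ+-286/329·τ²+169/141·τ³=-60387/21056

  seg 0: a=4 b=-1012/987 c=0 d=25/987
  seg 1: a=3 b=-937/987 c=25/329 d=-311/2961
  seg 2: a=-2 b=-3286/987 c=-286/329 d=169/141
  seg 3: a=-5 b=-1453/987 c=897/329 d=-1768/2961
  seg 4: a=-1 b=-1219/987 c=-871/329 d=871/987
S(17/4) = -60387/21056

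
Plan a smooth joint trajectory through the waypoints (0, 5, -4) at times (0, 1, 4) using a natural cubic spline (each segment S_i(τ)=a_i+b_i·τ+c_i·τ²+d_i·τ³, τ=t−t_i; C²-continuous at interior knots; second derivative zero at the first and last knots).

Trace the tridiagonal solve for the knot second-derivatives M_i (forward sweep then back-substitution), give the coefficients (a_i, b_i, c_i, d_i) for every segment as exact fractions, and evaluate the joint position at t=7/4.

  seg 0: a=0 b=6 c=0 d=-1
  seg 1: a=5 b=3 c=-3 d=1/3
S(7/4) = 365/64

Δ: Δ0=5, Δ1=-3
row 1: diag=8, rhs=-48; c'=3/8, d'=-6
back: M1=-6
M: M0=0, M1=-6, M2=0
seg 0: a=0, c=M0/2=0, d=(M1−M0)/(6·1)=-1, b=Δ0−h0·(2M0+M1)/6=6
seg 1: a=5, c=M1/2=-3, d=(M2−M1)/(6·3)=1/3, b=Δ1−h1·(2M1+M2)/6=3
t_q=7/4 → seg 1, τ=3/4; S=5+3·τ+-3·τ²+1/3·τ³=365/64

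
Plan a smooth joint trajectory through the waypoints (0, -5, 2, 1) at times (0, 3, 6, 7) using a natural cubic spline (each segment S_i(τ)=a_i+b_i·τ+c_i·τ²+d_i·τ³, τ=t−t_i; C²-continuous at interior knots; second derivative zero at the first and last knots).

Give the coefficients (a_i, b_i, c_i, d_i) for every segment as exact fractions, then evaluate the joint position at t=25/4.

  seg 0: a=0 b=-271/87 c=0 d=14/87
  seg 1: a=-5 b=107/87 c=42/29 d=-94/261
  seg 2: a=2 b=17/87 c=-52/29 d=52/87
S(25/4) = 903/464

Δ: Δ0=-5/3, Δ1=7/3, Δ2=-1
row 1: diag=12, rhs=24; c'=1/4, d'=2
row 2: denom=8−3·1/4=29/4; d'=(-20−3·2)/(29/4)=-104/29
back: M2=-104/29
back: M1=2−1/4·-104/29=84/29
M: M0=0, M1=84/29, M2=-104/29, M3=0
seg 0: a=0, c=M0/2=0, d=(M1−M0)/(6·3)=14/87, b=Δ0−h0·(2M0+M1)/6=-271/87
seg 1: a=-5, c=M1/2=42/29, d=(M2−M1)/(6·3)=-94/261, b=Δ1−h1·(2M1+M2)/6=107/87
seg 2: a=2, c=M2/2=-52/29, d=(M3−M2)/(6·1)=52/87, b=Δ2−h2·(2M2+M3)/6=17/87
t_q=25/4 → seg 2, τ=1/4; S=2+17/87·τ+-52/29·τ²+52/87·τ³=903/464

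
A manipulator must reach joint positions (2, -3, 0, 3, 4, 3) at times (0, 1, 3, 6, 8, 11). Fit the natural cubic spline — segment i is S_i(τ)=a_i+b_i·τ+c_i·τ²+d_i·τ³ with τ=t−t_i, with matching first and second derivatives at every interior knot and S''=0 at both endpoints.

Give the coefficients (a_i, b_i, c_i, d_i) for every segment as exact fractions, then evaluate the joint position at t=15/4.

Δ: Δ0=-5, Δ1=3/2, Δ2=1, Δ3=1/2, Δ4=-1/3
row 1: diag=6, rhs=39; c'=1/3, d'=13/2
row 2: denom=10−2·1/3=28/3; d'=(-3−2·13/2)/(28/3)=-12/7
row 3: denom=10−3·9/28=253/28; d'=(-3−3·-12/7)/(253/28)=60/253
row 4: denom=10−2·56/253=2418/253; d'=(-5−2·60/253)/(2418/253)=-1385/2418
back: M4=-1385/2418
back: M3=60/253−56/253·-1385/2418=440/1209
back: M2=-12/7−9/28·440/1209=-738/403
back: M1=13/2−1/3·-738/403=5731/806
M: M0=0, M1=5731/806, M2=-738/403, M3=440/1209, M4=-1385/2418, M5=0
seg 0: a=2, c=M0/2=0, d=(M1−M0)/(6·1)=5731/4836, b=Δ0−h0·(2M0+M1)/6=-29911/4836
seg 1: a=-3, c=M1/2=5731/1612, d=(M2−M1)/(6·2)=-7207/9672, b=Δ1−h1·(2M1+M2)/6=-6359/2418
seg 2: a=0, c=M2/2=-369/403, d=(M3−M2)/(6·3)=1327/10881, b=Δ2−h2·(2M2+M3)/6=3203/1209
seg 3: a=3, c=M3/2=220/1209, d=(M4−M3)/(6·2)=-755/9672, b=Δ3−h3·(2M3+M4)/6=542/1209
seg 4: a=4, c=M4/2=-1385/4836, d=(M5−M4)/(6·3)=1385/43524, b=Δ4−h4·(2M4+M5)/6=193/806
t_q=15/4 → seg 2, τ=3/4; S=0+3203/1209·τ+-369/403·τ²+1327/10881·τ³=39291/25792

  seg 0: a=2 b=-29911/4836 c=0 d=5731/4836
  seg 1: a=-3 b=-6359/2418 c=5731/1612 d=-7207/9672
  seg 2: a=0 b=3203/1209 c=-369/403 d=1327/10881
  seg 3: a=3 b=542/1209 c=220/1209 d=-755/9672
  seg 4: a=4 b=193/806 c=-1385/4836 d=1385/43524
S(15/4) = 39291/25792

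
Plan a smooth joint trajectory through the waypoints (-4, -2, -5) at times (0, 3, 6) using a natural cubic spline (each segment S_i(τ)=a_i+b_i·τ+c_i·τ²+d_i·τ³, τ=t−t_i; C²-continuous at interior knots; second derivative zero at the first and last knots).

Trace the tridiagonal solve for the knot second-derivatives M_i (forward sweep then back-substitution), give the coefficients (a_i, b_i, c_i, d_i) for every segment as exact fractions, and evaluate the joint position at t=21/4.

Δ: Δ0=2/3, Δ1=-1
row 1: diag=12, rhs=-10; c'=1/4, d'=-5/6
back: M1=-5/6
M: M0=0, M1=-5/6, M2=0
seg 0: a=-4, c=M0/2=0, d=(M1−M0)/(6·3)=-5/108, b=Δ0−h0·(2M0+M1)/6=13/12
seg 1: a=-2, c=M1/2=-5/12, d=(M2−M1)/(6·3)=5/108, b=Δ1−h1·(2M1+M2)/6=-1/6
t_q=21/4 → seg 1, τ=9/4; S=-2+-1/6·τ+-5/12·τ²+5/108·τ³=-1013/256

  seg 0: a=-4 b=13/12 c=0 d=-5/108
  seg 1: a=-2 b=-1/6 c=-5/12 d=5/108
S(21/4) = -1013/256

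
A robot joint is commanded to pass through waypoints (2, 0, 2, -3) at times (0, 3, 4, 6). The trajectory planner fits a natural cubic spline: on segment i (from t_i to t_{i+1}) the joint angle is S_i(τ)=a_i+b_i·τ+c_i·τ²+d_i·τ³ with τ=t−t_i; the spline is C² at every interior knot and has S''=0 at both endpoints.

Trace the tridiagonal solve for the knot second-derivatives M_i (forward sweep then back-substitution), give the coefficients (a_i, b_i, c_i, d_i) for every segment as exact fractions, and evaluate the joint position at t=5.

  seg 0: a=2 b=-557/282 c=0 d=41/282
  seg 1: a=0 b=275/141 c=123/94 d=-355/282
  seg 2: a=2 b=223/282 c=-116/47 d=58/141
S(5) = 69/94

Δ: Δ0=-2/3, Δ1=2, Δ2=-5/2
row 1: diag=8, rhs=16; c'=1/8, d'=2
row 2: denom=6−1·1/8=47/8; d'=(-27−1·2)/(47/8)=-232/47
back: M2=-232/47
back: M1=2−1/8·-232/47=123/47
M: M0=0, M1=123/47, M2=-232/47, M3=0
seg 0: a=2, c=M0/2=0, d=(M1−M0)/(6·3)=41/282, b=Δ0−h0·(2M0+M1)/6=-557/282
seg 1: a=0, c=M1/2=123/94, d=(M2−M1)/(6·1)=-355/282, b=Δ1−h1·(2M1+M2)/6=275/141
seg 2: a=2, c=M2/2=-116/47, d=(M3−M2)/(6·2)=58/141, b=Δ2−h2·(2M2+M3)/6=223/282
t_q=5 → seg 2, τ=1; S=2+223/282·τ+-116/47·τ²+58/141·τ³=69/94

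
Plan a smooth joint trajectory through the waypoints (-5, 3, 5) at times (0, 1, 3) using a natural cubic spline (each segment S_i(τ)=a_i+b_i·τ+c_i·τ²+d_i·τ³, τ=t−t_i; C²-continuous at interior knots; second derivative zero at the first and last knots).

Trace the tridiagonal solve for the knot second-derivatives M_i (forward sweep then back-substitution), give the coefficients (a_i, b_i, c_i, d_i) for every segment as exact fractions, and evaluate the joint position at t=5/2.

  seg 0: a=-5 b=55/6 c=0 d=-7/6
  seg 1: a=3 b=17/3 c=-7/2 d=7/12
S(5/2) = 179/32

Δ: Δ0=8, Δ1=1
row 1: diag=6, rhs=-42; c'=1/3, d'=-7
back: M1=-7
M: M0=0, M1=-7, M2=0
seg 0: a=-5, c=M0/2=0, d=(M1−M0)/(6·1)=-7/6, b=Δ0−h0·(2M0+M1)/6=55/6
seg 1: a=3, c=M1/2=-7/2, d=(M2−M1)/(6·2)=7/12, b=Δ1−h1·(2M1+M2)/6=17/3
t_q=5/2 → seg 1, τ=3/2; S=3+17/3·τ+-7/2·τ²+7/12·τ³=179/32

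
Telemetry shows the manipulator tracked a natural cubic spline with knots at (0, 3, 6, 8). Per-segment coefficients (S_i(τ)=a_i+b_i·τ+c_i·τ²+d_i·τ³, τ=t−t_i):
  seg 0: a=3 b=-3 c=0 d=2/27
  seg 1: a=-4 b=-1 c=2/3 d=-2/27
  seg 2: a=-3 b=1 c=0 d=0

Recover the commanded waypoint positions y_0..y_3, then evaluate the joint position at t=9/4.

y_0 = S_0(0) = a_0 = 3
y_1 = S_1(0) = a_1 = -4
y_2 = S_2(0) = a_2 = -3
y_3 = S_2(2) = -1
t_q=9/4 is in segment 0 (τ=9/4); S_0(τ)=-93/32

y_0=3 y_1=-4 y_2=-3 y_3=-1
S(9/4) = -93/32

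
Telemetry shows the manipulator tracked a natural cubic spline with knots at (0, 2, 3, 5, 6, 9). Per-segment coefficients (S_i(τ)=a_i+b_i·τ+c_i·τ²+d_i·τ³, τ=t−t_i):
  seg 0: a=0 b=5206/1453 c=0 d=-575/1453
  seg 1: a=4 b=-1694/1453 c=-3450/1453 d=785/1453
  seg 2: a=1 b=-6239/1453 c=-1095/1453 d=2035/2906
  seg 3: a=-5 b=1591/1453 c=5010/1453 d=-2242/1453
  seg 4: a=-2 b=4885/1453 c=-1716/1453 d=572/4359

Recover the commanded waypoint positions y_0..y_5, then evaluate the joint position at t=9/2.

y_0 = S_0(0) = a_0 = 0
y_1 = S_1(0) = a_1 = 4
y_2 = S_2(0) = a_2 = 1
y_3 = S_3(0) = a_3 = -5
y_4 = S_4(0) = a_4 = -2
y_5 = S_4(3) = 1
t_q=9/2 is in segment 2 (τ=3/2); S_2(τ)=-110963/23248

y_0=0 y_1=4 y_2=1 y_3=-5 y_4=-2 y_5=1
S(9/2) = -110963/23248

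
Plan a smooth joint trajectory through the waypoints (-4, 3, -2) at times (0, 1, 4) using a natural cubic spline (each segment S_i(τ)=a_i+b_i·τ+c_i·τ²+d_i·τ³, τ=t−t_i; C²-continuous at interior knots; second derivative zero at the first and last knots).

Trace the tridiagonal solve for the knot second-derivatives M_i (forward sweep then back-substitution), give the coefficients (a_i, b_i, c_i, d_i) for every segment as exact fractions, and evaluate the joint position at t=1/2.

  seg 0: a=-4 b=97/12 c=0 d=-13/12
  seg 1: a=3 b=29/6 c=-13/4 d=13/36
S(1/2) = -3/32

Δ: Δ0=7, Δ1=-5/3
row 1: diag=8, rhs=-52; c'=3/8, d'=-13/2
back: M1=-13/2
M: M0=0, M1=-13/2, M2=0
seg 0: a=-4, c=M0/2=0, d=(M1−M0)/(6·1)=-13/12, b=Δ0−h0·(2M0+M1)/6=97/12
seg 1: a=3, c=M1/2=-13/4, d=(M2−M1)/(6·3)=13/36, b=Δ1−h1·(2M1+M2)/6=29/6
t_q=1/2 → seg 0, τ=1/2; S=-4+97/12·τ+0·τ²+-13/12·τ³=-3/32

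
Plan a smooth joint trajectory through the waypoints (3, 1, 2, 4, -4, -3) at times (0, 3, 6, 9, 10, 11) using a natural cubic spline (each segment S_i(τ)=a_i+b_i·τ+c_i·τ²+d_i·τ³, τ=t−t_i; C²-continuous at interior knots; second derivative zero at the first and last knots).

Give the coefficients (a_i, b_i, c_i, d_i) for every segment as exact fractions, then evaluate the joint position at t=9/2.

  seg 0: a=3 b=-746/1251 c=0 d=-88/11259
  seg 1: a=1 b=-1010/1251 c=-88/1251 d=1691/11259
  seg 2: a=2 b=3535/1251 c=1603/1251 d=-7510/11259
  seg 3: a=4 b=-9377/1251 c=-1969/417 d=5276/1251
  seg 4: a=-4 b=-5363/1251 c=3307/417 d=-3307/1251
S(9/2) = 153/1112

Δ: Δ0=-2/3, Δ1=1/3, Δ2=2/3, Δ3=-8, Δ4=1
row 1: diag=12, rhs=6; c'=1/4, d'=1/2
row 2: denom=12−3·1/4=45/4; d'=(2−3·1/2)/(45/4)=2/45
row 3: denom=8−3·4/15=36/5; d'=(-52−3·2/45)/(36/5)=-391/54
row 4: denom=4−1·5/36=139/36; d'=(54−1·-391/54)/(139/36)=6614/417
back: M4=6614/417
back: M3=-391/54−5/36·6614/417=-3938/417
back: M2=2/45−4/15·-3938/417=3206/1251
back: M1=1/2−1/4·3206/1251=-176/1251
M: M0=0, M1=-176/1251, M2=3206/1251, M3=-3938/417, M4=6614/417, M5=0
seg 0: a=3, c=M0/2=0, d=(M1−M0)/(6·3)=-88/11259, b=Δ0−h0·(2M0+M1)/6=-746/1251
seg 1: a=1, c=M1/2=-88/1251, d=(M2−M1)/(6·3)=1691/11259, b=Δ1−h1·(2M1+M2)/6=-1010/1251
seg 2: a=2, c=M2/2=1603/1251, d=(M3−M2)/(6·3)=-7510/11259, b=Δ2−h2·(2M2+M3)/6=3535/1251
seg 3: a=4, c=M3/2=-1969/417, d=(M4−M3)/(6·1)=5276/1251, b=Δ3−h3·(2M3+M4)/6=-9377/1251
seg 4: a=-4, c=M4/2=3307/417, d=(M5−M4)/(6·1)=-3307/1251, b=Δ4−h4·(2M4+M5)/6=-5363/1251
t_q=9/2 → seg 1, τ=3/2; S=1+-1010/1251·τ+-88/1251·τ²+1691/11259·τ³=153/1112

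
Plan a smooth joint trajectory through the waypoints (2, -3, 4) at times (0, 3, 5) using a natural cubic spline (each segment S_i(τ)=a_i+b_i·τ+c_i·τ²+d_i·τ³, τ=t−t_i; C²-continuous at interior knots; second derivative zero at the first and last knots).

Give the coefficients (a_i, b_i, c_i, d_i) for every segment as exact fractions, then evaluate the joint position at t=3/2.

  seg 0: a=2 b=-193/60 c=0 d=31/180
  seg 1: a=-3 b=43/30 c=31/20 d=-31/120
S(3/2) = -359/160

Δ: Δ0=-5/3, Δ1=7/2
row 1: diag=10, rhs=31; c'=1/5, d'=31/10
back: M1=31/10
M: M0=0, M1=31/10, M2=0
seg 0: a=2, c=M0/2=0, d=(M1−M0)/(6·3)=31/180, b=Δ0−h0·(2M0+M1)/6=-193/60
seg 1: a=-3, c=M1/2=31/20, d=(M2−M1)/(6·2)=-31/120, b=Δ1−h1·(2M1+M2)/6=43/30
t_q=3/2 → seg 0, τ=3/2; S=2+-193/60·τ+0·τ²+31/180·τ³=-359/160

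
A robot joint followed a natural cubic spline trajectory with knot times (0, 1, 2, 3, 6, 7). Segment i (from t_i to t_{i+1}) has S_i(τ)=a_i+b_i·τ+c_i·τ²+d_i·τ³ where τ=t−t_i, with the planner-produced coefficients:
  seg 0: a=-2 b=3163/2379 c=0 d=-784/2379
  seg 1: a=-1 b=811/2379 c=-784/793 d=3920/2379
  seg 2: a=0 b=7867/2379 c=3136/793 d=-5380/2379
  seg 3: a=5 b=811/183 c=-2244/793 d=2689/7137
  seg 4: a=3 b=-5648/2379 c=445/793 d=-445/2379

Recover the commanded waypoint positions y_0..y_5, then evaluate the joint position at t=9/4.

y_0 = S_0(0) = a_0 = -2
y_1 = S_1(0) = a_1 = -1
y_2 = S_2(0) = a_2 = 0
y_3 = S_3(0) = a_3 = 5
y_4 = S_4(0) = a_4 = 3
y_5 = S_4(1) = 1
t_q=9/4 is in segment 2 (τ=1/4); S_2(τ)=13177/12688

y_0=-2 y_1=-1 y_2=0 y_3=5 y_4=3 y_5=1
S(9/4) = 13177/12688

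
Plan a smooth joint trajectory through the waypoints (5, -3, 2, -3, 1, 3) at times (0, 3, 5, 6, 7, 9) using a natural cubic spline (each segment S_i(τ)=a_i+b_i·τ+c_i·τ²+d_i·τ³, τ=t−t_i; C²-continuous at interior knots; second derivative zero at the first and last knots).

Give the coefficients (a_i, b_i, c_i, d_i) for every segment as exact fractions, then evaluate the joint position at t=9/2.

Δ: Δ0=-8/3, Δ1=5/2, Δ2=-5, Δ3=4, Δ4=1
row 1: diag=10, rhs=31; c'=1/5, d'=31/10
row 2: denom=6−2·1/5=28/5; d'=(-45−2·31/10)/(28/5)=-64/7
row 3: denom=4−1·5/28=107/28; d'=(54−1·-64/7)/(107/28)=1768/107
row 4: denom=6−1·28/107=614/107; d'=(-18−1·1768/107)/(614/107)=-1847/307
back: M4=-1847/307
back: M3=1768/107−28/107·-1847/307=5556/307
back: M2=-64/7−5/28·5556/307=-3799/307
back: M1=31/10−1/5·-3799/307=3423/614
M: M0=0, M1=3423/614, M2=-3799/307, M3=5556/307, M4=-1847/307, M5=0
seg 0: a=5, c=M0/2=0, d=(M1−M0)/(6·3)=1141/3684, b=Δ0−h0·(2M0+M1)/6=-20093/3684
seg 1: a=-3, c=M1/2=3423/1228, d=(M2−M1)/(6·2)=-11021/7368, b=Δ1−h1·(2M1+M2)/6=5357/1842
seg 2: a=2, c=M2/2=-3799/614, d=(M3−M2)/(6·1)=9355/1842, b=Δ2−h2·(2M2+M3)/6=-3584/921
seg 3: a=-3, c=M3/2=2778/307, d=(M4−M3)/(6·1)=-7403/1842, b=Δ3−h3·(2M3+M4)/6=-1897/1842
seg 4: a=1, c=M4/2=-1847/614, d=(M5−M4)/(6·2)=1847/3684, b=Δ4−h4·(2M4+M5)/6=4615/921
t_q=9/2 → seg 1, τ=3/2; S=-3+5357/1842·τ+3423/1228·τ²+-11021/7368·τ³=50807/19648

  seg 0: a=5 b=-20093/3684 c=0 d=1141/3684
  seg 1: a=-3 b=5357/1842 c=3423/1228 d=-11021/7368
  seg 2: a=2 b=-3584/921 c=-3799/614 d=9355/1842
  seg 3: a=-3 b=-1897/1842 c=2778/307 d=-7403/1842
  seg 4: a=1 b=4615/921 c=-1847/614 d=1847/3684
S(9/2) = 50807/19648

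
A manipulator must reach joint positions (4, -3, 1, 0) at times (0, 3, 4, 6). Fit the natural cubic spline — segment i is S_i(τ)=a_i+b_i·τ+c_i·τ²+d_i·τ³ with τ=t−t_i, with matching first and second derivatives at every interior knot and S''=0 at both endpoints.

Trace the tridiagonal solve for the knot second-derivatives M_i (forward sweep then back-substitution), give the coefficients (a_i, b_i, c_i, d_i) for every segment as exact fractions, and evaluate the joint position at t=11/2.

  seg 0: a=4 b=-1423/282 c=0 d=85/282
  seg 1: a=-3 b=436/141 c=255/94 d=-509/282
  seg 2: a=1 b=875/282 c=-127/47 d=127/282
S(11/2) = 823/752

Δ: Δ0=-7/3, Δ1=4, Δ2=-1/2
row 1: diag=8, rhs=38; c'=1/8, d'=19/4
row 2: denom=6−1·1/8=47/8; d'=(-27−1·19/4)/(47/8)=-254/47
back: M2=-254/47
back: M1=19/4−1/8·-254/47=255/47
M: M0=0, M1=255/47, M2=-254/47, M3=0
seg 0: a=4, c=M0/2=0, d=(M1−M0)/(6·3)=85/282, b=Δ0−h0·(2M0+M1)/6=-1423/282
seg 1: a=-3, c=M1/2=255/94, d=(M2−M1)/(6·1)=-509/282, b=Δ1−h1·(2M1+M2)/6=436/141
seg 2: a=1, c=M2/2=-127/47, d=(M3−M2)/(6·2)=127/282, b=Δ2−h2·(2M2+M3)/6=875/282
t_q=11/2 → seg 2, τ=3/2; S=1+875/282·τ+-127/47·τ²+127/282·τ³=823/752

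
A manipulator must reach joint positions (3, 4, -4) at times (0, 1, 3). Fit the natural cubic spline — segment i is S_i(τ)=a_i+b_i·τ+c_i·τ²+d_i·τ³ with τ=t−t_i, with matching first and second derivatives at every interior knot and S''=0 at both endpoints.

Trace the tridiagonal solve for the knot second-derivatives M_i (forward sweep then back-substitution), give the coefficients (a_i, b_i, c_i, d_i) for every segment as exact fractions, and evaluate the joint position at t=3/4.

  seg 0: a=3 b=11/6 c=0 d=-5/6
  seg 1: a=4 b=-2/3 c=-5/2 d=5/12
S(3/4) = 515/128

Δ: Δ0=1, Δ1=-4
row 1: diag=6, rhs=-30; c'=1/3, d'=-5
back: M1=-5
M: M0=0, M1=-5, M2=0
seg 0: a=3, c=M0/2=0, d=(M1−M0)/(6·1)=-5/6, b=Δ0−h0·(2M0+M1)/6=11/6
seg 1: a=4, c=M1/2=-5/2, d=(M2−M1)/(6·2)=5/12, b=Δ1−h1·(2M1+M2)/6=-2/3
t_q=3/4 → seg 0, τ=3/4; S=3+11/6·τ+0·τ²+-5/6·τ³=515/128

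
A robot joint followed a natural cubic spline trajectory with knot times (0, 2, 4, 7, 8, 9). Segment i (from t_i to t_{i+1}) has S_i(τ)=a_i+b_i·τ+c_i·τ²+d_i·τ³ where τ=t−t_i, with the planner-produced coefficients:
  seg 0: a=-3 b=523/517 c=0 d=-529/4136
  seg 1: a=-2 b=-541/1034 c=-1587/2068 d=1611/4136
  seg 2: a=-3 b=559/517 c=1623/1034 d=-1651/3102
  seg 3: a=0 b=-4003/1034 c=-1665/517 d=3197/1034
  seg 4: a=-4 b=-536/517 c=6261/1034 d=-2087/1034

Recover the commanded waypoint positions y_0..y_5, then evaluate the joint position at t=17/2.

y_0 = S_0(0) = a_0 = -3
y_1 = S_1(0) = a_1 = -2
y_2 = S_2(0) = a_2 = -3
y_3 = S_3(0) = a_3 = 0
y_4 = S_4(0) = a_4 = -4
y_5 = S_4(1) = -1
t_q=17/2 is in segment 4 (τ=1/2); S_4(τ)=-26941/8272

y_0=-3 y_1=-2 y_2=-3 y_3=0 y_4=-4 y_5=-1
S(17/2) = -26941/8272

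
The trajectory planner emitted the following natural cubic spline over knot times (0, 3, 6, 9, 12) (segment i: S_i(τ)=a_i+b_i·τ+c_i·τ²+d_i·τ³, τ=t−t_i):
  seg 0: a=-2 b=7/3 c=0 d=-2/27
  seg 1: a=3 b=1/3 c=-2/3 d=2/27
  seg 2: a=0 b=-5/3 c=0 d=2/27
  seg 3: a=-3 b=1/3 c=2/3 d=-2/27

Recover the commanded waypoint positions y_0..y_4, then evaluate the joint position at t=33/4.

y_0=-2 y_1=3 y_2=0 y_3=-3 y_4=2
S(33/4) = -93/32

y_0 = S_0(0) = a_0 = -2
y_1 = S_1(0) = a_1 = 3
y_2 = S_2(0) = a_2 = 0
y_3 = S_3(0) = a_3 = -3
y_4 = S_3(3) = 2
t_q=33/4 is in segment 2 (τ=9/4); S_2(τ)=-93/32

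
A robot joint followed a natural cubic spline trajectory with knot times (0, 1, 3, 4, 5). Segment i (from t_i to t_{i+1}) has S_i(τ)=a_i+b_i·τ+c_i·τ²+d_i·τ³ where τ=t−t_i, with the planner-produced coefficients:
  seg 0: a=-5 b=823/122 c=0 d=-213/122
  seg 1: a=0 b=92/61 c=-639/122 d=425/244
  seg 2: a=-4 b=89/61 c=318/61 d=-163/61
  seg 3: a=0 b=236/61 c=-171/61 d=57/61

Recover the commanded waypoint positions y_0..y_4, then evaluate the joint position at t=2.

y_0=-5 y_1=0 y_2=-4 y_3=0 y_4=2
S(2) = -485/244

y_0 = S_0(0) = a_0 = -5
y_1 = S_1(0) = a_1 = 0
y_2 = S_2(0) = a_2 = -4
y_3 = S_3(0) = a_3 = 0
y_4 = S_3(1) = 2
t_q=2 is in segment 1 (τ=1); S_1(τ)=-485/244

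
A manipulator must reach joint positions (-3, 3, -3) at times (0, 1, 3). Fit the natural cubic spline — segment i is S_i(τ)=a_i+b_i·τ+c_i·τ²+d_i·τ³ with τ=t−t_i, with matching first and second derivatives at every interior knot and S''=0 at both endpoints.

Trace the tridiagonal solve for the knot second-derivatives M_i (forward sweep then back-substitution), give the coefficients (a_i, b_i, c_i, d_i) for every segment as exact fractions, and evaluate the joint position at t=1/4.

  seg 0: a=-3 b=15/2 c=0 d=-3/2
  seg 1: a=3 b=3 c=-9/2 d=3/4
S(1/4) = -147/128

Δ: Δ0=6, Δ1=-3
row 1: diag=6, rhs=-54; c'=1/3, d'=-9
back: M1=-9
M: M0=0, M1=-9, M2=0
seg 0: a=-3, c=M0/2=0, d=(M1−M0)/(6·1)=-3/2, b=Δ0−h0·(2M0+M1)/6=15/2
seg 1: a=3, c=M1/2=-9/2, d=(M2−M1)/(6·2)=3/4, b=Δ1−h1·(2M1+M2)/6=3
t_q=1/4 → seg 0, τ=1/4; S=-3+15/2·τ+0·τ²+-3/2·τ³=-147/128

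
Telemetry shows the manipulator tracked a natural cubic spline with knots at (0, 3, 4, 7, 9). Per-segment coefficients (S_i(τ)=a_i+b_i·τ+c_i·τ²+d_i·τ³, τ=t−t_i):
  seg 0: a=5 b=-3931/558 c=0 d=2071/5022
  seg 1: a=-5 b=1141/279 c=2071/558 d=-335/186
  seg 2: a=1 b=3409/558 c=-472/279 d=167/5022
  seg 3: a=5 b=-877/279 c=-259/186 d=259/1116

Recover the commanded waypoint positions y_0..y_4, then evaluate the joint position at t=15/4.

y_0=5 y_1=-5 y_2=1 y_3=5 y_4=-5
S(15/4) = -7201/11904

y_0 = S_0(0) = a_0 = 5
y_1 = S_1(0) = a_1 = -5
y_2 = S_2(0) = a_2 = 1
y_3 = S_3(0) = a_3 = 5
y_4 = S_3(2) = -5
t_q=15/4 is in segment 1 (τ=3/4); S_1(τ)=-7201/11904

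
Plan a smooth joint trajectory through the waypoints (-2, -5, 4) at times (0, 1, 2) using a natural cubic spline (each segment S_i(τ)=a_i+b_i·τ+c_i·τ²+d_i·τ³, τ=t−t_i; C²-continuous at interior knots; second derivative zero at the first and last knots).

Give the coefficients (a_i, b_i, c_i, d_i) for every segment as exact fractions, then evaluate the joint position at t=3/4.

  seg 0: a=-2 b=-6 c=0 d=3
  seg 1: a=-5 b=3 c=9 d=-3
S(3/4) = -335/64

Δ: Δ0=-3, Δ1=9
row 1: diag=4, rhs=72; c'=1/4, d'=18
back: M1=18
M: M0=0, M1=18, M2=0
seg 0: a=-2, c=M0/2=0, d=(M1−M0)/(6·1)=3, b=Δ0−h0·(2M0+M1)/6=-6
seg 1: a=-5, c=M1/2=9, d=(M2−M1)/(6·1)=-3, b=Δ1−h1·(2M1+M2)/6=3
t_q=3/4 → seg 0, τ=3/4; S=-2+-6·τ+0·τ²+3·τ³=-335/64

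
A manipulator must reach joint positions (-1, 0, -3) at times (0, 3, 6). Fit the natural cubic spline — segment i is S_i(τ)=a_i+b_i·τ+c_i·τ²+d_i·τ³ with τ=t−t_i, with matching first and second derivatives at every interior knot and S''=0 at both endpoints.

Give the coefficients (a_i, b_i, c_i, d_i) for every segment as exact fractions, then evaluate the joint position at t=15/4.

Δ: Δ0=1/3, Δ1=-1
row 1: diag=12, rhs=-8; c'=1/4, d'=-2/3
back: M1=-2/3
M: M0=0, M1=-2/3, M2=0
seg 0: a=-1, c=M0/2=0, d=(M1−M0)/(6·3)=-1/27, b=Δ0−h0·(2M0+M1)/6=2/3
seg 1: a=0, c=M1/2=-1/3, d=(M2−M1)/(6·3)=1/27, b=Δ1−h1·(2M1+M2)/6=-1/3
t_q=15/4 → seg 1, τ=3/4; S=0+-1/3·τ+-1/3·τ²+1/27·τ³=-27/64

  seg 0: a=-1 b=2/3 c=0 d=-1/27
  seg 1: a=0 b=-1/3 c=-1/3 d=1/27
S(15/4) = -27/64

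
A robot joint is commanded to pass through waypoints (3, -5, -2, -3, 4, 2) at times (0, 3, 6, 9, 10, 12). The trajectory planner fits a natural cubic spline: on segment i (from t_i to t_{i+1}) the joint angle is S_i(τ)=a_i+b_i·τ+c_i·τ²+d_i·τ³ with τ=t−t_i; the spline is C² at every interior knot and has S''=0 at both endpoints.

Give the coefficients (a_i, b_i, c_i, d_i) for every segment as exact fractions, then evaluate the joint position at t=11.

  seg 0: a=3 b=-2530/633 c=0 d=842/5697
  seg 1: a=-5 b=-4/633 c=842/633 d=-1889/5697
  seg 2: a=-2 b=-619/633 c=-349/211 d=1183/1899
  seg 3: a=-3 b=3746/633 c=834/211 d=-1817/633
  seg 4: a=4 b=3299/633 c=-983/211 d=983/1266
S(11) = 2249/422

Δ: Δ0=-8/3, Δ1=1, Δ2=-1/3, Δ3=7, Δ4=-1
row 1: diag=12, rhs=22; c'=1/4, d'=11/6
row 2: denom=12−3·1/4=45/4; d'=(-8−3·11/6)/(45/4)=-6/5
row 3: denom=8−3·4/15=36/5; d'=(44−3·-6/5)/(36/5)=119/18
row 4: denom=6−1·5/36=211/36; d'=(-48−1·119/18)/(211/36)=-1966/211
back: M4=-1966/211
back: M3=119/18−5/36·-1966/211=1668/211
back: M2=-6/5−4/15·1668/211=-698/211
back: M1=11/6−1/4·-698/211=1684/633
M: M0=0, M1=1684/633, M2=-698/211, M3=1668/211, M4=-1966/211, M5=0
seg 0: a=3, c=M0/2=0, d=(M1−M0)/(6·3)=842/5697, b=Δ0−h0·(2M0+M1)/6=-2530/633
seg 1: a=-5, c=M1/2=842/633, d=(M2−M1)/(6·3)=-1889/5697, b=Δ1−h1·(2M1+M2)/6=-4/633
seg 2: a=-2, c=M2/2=-349/211, d=(M3−M2)/(6·3)=1183/1899, b=Δ2−h2·(2M2+M3)/6=-619/633
seg 3: a=-3, c=M3/2=834/211, d=(M4−M3)/(6·1)=-1817/633, b=Δ3−h3·(2M3+M4)/6=3746/633
seg 4: a=4, c=M4/2=-983/211, d=(M5−M4)/(6·2)=983/1266, b=Δ4−h4·(2M4+M5)/6=3299/633
t_q=11 → seg 4, τ=1; S=4+3299/633·τ+-983/211·τ²+983/1266·τ³=2249/422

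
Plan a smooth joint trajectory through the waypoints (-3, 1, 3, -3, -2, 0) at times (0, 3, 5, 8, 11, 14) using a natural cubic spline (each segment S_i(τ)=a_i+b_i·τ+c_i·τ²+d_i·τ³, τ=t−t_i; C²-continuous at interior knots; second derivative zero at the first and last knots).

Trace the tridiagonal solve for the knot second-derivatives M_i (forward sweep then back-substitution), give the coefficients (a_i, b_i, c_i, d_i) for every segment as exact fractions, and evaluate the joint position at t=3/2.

  seg 0: a=-3 b=787/660 c=0 d=31/1980
  seg 1: a=1 b=533/330 c=31/220 d=-37/165
  seg 2: a=3 b=-169/330 c=-53/44 d=1403/5940
  seg 3: a=-3 b=-899/660 c=152/165 d=-47/396
  seg 4: a=-2 b=317/330 c=-97/660 d=97/5940
S(3/2) = -2039/1760

Δ: Δ0=4/3, Δ1=1, Δ2=-2, Δ3=1/3, Δ4=2/3
row 1: diag=10, rhs=-2; c'=1/5, d'=-1/5
row 2: denom=10−2·1/5=48/5; d'=(-18−2·-1/5)/(48/5)=-11/6
row 3: denom=12−3·5/16=177/16; d'=(14−3·-11/6)/(177/16)=104/59
row 4: denom=12−3·16/59=660/59; d'=(2−3·104/59)/(660/59)=-97/330
back: M4=-97/330
back: M3=104/59−16/59·-97/330=304/165
back: M2=-11/6−5/16·304/165=-53/22
back: M1=-1/5−1/5·-53/22=31/110
M: M0=0, M1=31/110, M2=-53/22, M3=304/165, M4=-97/330, M5=0
seg 0: a=-3, c=M0/2=0, d=(M1−M0)/(6·3)=31/1980, b=Δ0−h0·(2M0+M1)/6=787/660
seg 1: a=1, c=M1/2=31/220, d=(M2−M1)/(6·2)=-37/165, b=Δ1−h1·(2M1+M2)/6=533/330
seg 2: a=3, c=M2/2=-53/44, d=(M3−M2)/(6·3)=1403/5940, b=Δ2−h2·(2M2+M3)/6=-169/330
seg 3: a=-3, c=M3/2=152/165, d=(M4−M3)/(6·3)=-47/396, b=Δ3−h3·(2M3+M4)/6=-899/660
seg 4: a=-2, c=M4/2=-97/660, d=(M5−M4)/(6·3)=97/5940, b=Δ4−h4·(2M4+M5)/6=317/330
t_q=3/2 → seg 0, τ=3/2; S=-3+787/660·τ+0·τ²+31/1980·τ³=-2039/1760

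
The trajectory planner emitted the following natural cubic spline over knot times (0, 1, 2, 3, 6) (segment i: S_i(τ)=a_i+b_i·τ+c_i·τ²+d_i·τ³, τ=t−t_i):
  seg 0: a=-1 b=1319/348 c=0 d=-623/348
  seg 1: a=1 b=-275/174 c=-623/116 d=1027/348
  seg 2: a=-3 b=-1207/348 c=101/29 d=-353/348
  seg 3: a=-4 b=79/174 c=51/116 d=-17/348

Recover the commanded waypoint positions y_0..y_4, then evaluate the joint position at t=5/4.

y_0=-1 y_1=1 y_2=-3 y_3=-4 y_4=0
S(5/4) = 2341/7424

y_0 = S_0(0) = a_0 = -1
y_1 = S_1(0) = a_1 = 1
y_2 = S_2(0) = a_2 = -3
y_3 = S_3(0) = a_3 = -4
y_4 = S_3(3) = 0
t_q=5/4 is in segment 1 (τ=1/4); S_1(τ)=2341/7424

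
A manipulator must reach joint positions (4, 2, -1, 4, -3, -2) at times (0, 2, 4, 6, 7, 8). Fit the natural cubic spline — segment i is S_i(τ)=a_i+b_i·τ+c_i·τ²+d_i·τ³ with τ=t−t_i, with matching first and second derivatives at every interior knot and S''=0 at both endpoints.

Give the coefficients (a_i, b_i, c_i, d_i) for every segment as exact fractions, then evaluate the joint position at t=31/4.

  seg 0: a=4 b=-87/313 c=0 d=-113/626
  seg 1: a=2 b=-765/313 c=-339/313 d=1947/2504
  seg 2: a=-1 b=1599/626 c=4485/1252 d=-4519/2504
  seg 3: a=4 b=-1494/313 c=-2268/313 d=1571/313
  seg 4: a=-3 b=-1317/313 c=2445/313 d=-815/313
S(31/4) = -57297/20032

Δ: Δ0=-1, Δ1=-3/2, Δ2=5/2, Δ3=-7, Δ4=1
row 1: diag=8, rhs=-3; c'=1/4, d'=-3/8
row 2: denom=8−2·1/4=15/2; d'=(24−2·-3/8)/(15/2)=33/10
row 3: denom=6−2·4/15=82/15; d'=(-57−2·33/10)/(82/15)=-477/41
row 4: denom=4−1·15/82=313/82; d'=(48−1·-477/41)/(313/82)=4890/313
back: M4=4890/313
back: M3=-477/41−15/82·4890/313=-4536/313
back: M2=33/10−4/15·-4536/313=4485/626
back: M1=-3/8−1/4·4485/626=-678/313
M: M0=0, M1=-678/313, M2=4485/626, M3=-4536/313, M4=4890/313, M5=0
seg 0: a=4, c=M0/2=0, d=(M1−M0)/(6·2)=-113/626, b=Δ0−h0·(2M0+M1)/6=-87/313
seg 1: a=2, c=M1/2=-339/313, d=(M2−M1)/(6·2)=1947/2504, b=Δ1−h1·(2M1+M2)/6=-765/313
seg 2: a=-1, c=M2/2=4485/1252, d=(M3−M2)/(6·2)=-4519/2504, b=Δ2−h2·(2M2+M3)/6=1599/626
seg 3: a=4, c=M3/2=-2268/313, d=(M4−M3)/(6·1)=1571/313, b=Δ3−h3·(2M3+M4)/6=-1494/313
seg 4: a=-3, c=M4/2=2445/313, d=(M5−M4)/(6·1)=-815/313, b=Δ4−h4·(2M4+M5)/6=-1317/313
t_q=31/4 → seg 4, τ=3/4; S=-3+-1317/313·τ+2445/313·τ²+-815/313·τ³=-57297/20032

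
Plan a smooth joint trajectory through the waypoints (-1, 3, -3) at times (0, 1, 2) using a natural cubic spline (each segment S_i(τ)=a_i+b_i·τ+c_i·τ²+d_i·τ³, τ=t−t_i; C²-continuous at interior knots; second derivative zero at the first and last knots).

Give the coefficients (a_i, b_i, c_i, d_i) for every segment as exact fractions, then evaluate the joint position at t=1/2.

  seg 0: a=-1 b=13/2 c=0 d=-5/2
  seg 1: a=3 b=-1 c=-15/2 d=5/2
S(1/2) = 31/16

Δ: Δ0=4, Δ1=-6
row 1: diag=4, rhs=-60; c'=1/4, d'=-15
back: M1=-15
M: M0=0, M1=-15, M2=0
seg 0: a=-1, c=M0/2=0, d=(M1−M0)/(6·1)=-5/2, b=Δ0−h0·(2M0+M1)/6=13/2
seg 1: a=3, c=M1/2=-15/2, d=(M2−M1)/(6·1)=5/2, b=Δ1−h1·(2M1+M2)/6=-1
t_q=1/2 → seg 0, τ=1/2; S=-1+13/2·τ+0·τ²+-5/2·τ³=31/16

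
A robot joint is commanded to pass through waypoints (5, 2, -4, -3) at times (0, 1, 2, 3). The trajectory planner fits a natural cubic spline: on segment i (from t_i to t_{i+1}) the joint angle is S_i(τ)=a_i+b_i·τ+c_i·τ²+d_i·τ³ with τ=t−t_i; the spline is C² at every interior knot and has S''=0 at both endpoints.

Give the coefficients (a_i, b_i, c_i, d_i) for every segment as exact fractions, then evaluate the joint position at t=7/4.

  seg 0: a=5 b=-26/15 c=0 d=-19/15
  seg 1: a=2 b=-83/15 c=-19/5 d=10/3
  seg 2: a=-4 b=-47/15 c=31/5 d=-31/15
S(7/4) = -461/160

Δ: Δ0=-3, Δ1=-6, Δ2=1
row 1: diag=4, rhs=-18; c'=1/4, d'=-9/2
row 2: denom=4−1·1/4=15/4; d'=(42−1·-9/2)/(15/4)=62/5
back: M2=62/5
back: M1=-9/2−1/4·62/5=-38/5
M: M0=0, M1=-38/5, M2=62/5, M3=0
seg 0: a=5, c=M0/2=0, d=(M1−M0)/(6·1)=-19/15, b=Δ0−h0·(2M0+M1)/6=-26/15
seg 1: a=2, c=M1/2=-19/5, d=(M2−M1)/(6·1)=10/3, b=Δ1−h1·(2M1+M2)/6=-83/15
seg 2: a=-4, c=M2/2=31/5, d=(M3−M2)/(6·1)=-31/15, b=Δ2−h2·(2M2+M3)/6=-47/15
t_q=7/4 → seg 1, τ=3/4; S=2+-83/15·τ+-19/5·τ²+10/3·τ³=-461/160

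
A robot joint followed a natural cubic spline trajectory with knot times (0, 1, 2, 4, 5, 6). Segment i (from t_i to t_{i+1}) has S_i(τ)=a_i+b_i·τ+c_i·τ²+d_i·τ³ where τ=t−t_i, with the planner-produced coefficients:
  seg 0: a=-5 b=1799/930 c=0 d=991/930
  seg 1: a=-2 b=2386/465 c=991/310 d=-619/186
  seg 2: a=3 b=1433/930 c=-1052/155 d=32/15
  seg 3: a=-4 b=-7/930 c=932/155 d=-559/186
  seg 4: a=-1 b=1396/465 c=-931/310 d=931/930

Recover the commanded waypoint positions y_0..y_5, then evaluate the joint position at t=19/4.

y_0=-5 y_1=-2 y_2=3 y_3=-4 y_4=-1 y_5=0
S(19/4) = -37523/19840

y_0 = S_0(0) = a_0 = -5
y_1 = S_1(0) = a_1 = -2
y_2 = S_2(0) = a_2 = 3
y_3 = S_3(0) = a_3 = -4
y_4 = S_4(0) = a_4 = -1
y_5 = S_4(1) = 0
t_q=19/4 is in segment 3 (τ=3/4); S_3(τ)=-37523/19840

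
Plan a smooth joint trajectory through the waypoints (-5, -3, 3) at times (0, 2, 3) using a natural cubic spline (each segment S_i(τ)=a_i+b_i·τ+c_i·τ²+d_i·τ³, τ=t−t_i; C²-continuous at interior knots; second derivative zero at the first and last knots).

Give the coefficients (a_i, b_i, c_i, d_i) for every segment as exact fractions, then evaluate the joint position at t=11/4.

  seg 0: a=-5 b=-2/3 c=0 d=5/12
  seg 1: a=-3 b=13/3 c=5/2 d=-5/6
S(11/4) = 167/128

Δ: Δ0=1, Δ1=6
row 1: diag=6, rhs=30; c'=1/6, d'=5
back: M1=5
M: M0=0, M1=5, M2=0
seg 0: a=-5, c=M0/2=0, d=(M1−M0)/(6·2)=5/12, b=Δ0−h0·(2M0+M1)/6=-2/3
seg 1: a=-3, c=M1/2=5/2, d=(M2−M1)/(6·1)=-5/6, b=Δ1−h1·(2M1+M2)/6=13/3
t_q=11/4 → seg 1, τ=3/4; S=-3+13/3·τ+5/2·τ²+-5/6·τ³=167/128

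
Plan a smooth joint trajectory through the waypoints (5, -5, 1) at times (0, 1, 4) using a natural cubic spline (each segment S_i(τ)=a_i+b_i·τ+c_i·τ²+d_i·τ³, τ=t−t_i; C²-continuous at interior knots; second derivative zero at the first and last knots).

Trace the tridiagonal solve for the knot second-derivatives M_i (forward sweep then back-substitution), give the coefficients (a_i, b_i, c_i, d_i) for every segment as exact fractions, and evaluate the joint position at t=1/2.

  seg 0: a=5 b=-23/2 c=0 d=3/2
  seg 1: a=-5 b=-7 c=9/2 d=-1/2
S(1/2) = -9/16

Δ: Δ0=-10, Δ1=2
row 1: diag=8, rhs=72; c'=3/8, d'=9
back: M1=9
M: M0=0, M1=9, M2=0
seg 0: a=5, c=M0/2=0, d=(M1−M0)/(6·1)=3/2, b=Δ0−h0·(2M0+M1)/6=-23/2
seg 1: a=-5, c=M1/2=9/2, d=(M2−M1)/(6·3)=-1/2, b=Δ1−h1·(2M1+M2)/6=-7
t_q=1/2 → seg 0, τ=1/2; S=5+-23/2·τ+0·τ²+3/2·τ³=-9/16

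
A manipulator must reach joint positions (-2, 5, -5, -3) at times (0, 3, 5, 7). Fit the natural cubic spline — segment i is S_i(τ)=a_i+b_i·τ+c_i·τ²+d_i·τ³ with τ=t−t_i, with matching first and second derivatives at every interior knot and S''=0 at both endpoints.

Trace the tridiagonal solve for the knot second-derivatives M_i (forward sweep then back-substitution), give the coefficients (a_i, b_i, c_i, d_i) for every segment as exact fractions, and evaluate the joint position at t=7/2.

  seg 0: a=-2 b=292/57 c=0 d=-53/171
  seg 1: a=5 b=-185/57 c=-53/19 d=109/114
  seg 2: a=-5 b=-167/57 c=56/19 d=-28/57
S(7/2) = 851/304

Δ: Δ0=7/3, Δ1=-5, Δ2=1
row 1: diag=10, rhs=-44; c'=1/5, d'=-22/5
row 2: denom=8−2·1/5=38/5; d'=(36−2·-22/5)/(38/5)=112/19
back: M2=112/19
back: M1=-22/5−1/5·112/19=-106/19
M: M0=0, M1=-106/19, M2=112/19, M3=0
seg 0: a=-2, c=M0/2=0, d=(M1−M0)/(6·3)=-53/171, b=Δ0−h0·(2M0+M1)/6=292/57
seg 1: a=5, c=M1/2=-53/19, d=(M2−M1)/(6·2)=109/114, b=Δ1−h1·(2M1+M2)/6=-185/57
seg 2: a=-5, c=M2/2=56/19, d=(M3−M2)/(6·2)=-28/57, b=Δ2−h2·(2M2+M3)/6=-167/57
t_q=7/2 → seg 1, τ=1/2; S=5+-185/57·τ+-53/19·τ²+109/114·τ³=851/304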